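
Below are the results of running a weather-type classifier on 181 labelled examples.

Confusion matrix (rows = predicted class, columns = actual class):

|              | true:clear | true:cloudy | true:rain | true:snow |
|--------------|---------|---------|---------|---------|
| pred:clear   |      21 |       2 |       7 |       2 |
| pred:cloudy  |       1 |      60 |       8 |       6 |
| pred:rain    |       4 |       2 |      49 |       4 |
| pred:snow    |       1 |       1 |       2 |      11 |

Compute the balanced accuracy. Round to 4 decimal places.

0.7304

Balanced accuracy = mean of per-class recall.
  clear: recall = 21/27 = 0.77778
  cloudy: recall = 60/65 = 0.92308
  rain: recall = 49/66 = 0.74242
  snow: recall = 11/23 = 0.47826
Mean = (0.77778 + 0.92308 + 0.74242 + 0.47826) / 4 = 0.7304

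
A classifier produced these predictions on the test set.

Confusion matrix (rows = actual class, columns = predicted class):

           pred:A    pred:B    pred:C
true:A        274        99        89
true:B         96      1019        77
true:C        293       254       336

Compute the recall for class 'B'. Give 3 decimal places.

0.855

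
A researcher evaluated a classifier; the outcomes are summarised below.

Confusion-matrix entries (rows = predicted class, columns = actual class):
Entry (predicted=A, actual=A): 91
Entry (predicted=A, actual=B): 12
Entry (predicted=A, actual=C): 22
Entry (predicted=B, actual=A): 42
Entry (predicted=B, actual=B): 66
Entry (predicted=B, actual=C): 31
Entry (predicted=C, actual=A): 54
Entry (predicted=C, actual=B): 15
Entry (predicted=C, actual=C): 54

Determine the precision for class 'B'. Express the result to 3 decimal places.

Take TP from the diagonal, FP from the rest of the 'B' prediction marginal, FN from the rest of the 'B' actual marginal.
precision = TP/(TP+FP).
B: TP=66, FP=42+31=73 → 66/139 = 0.4748

0.475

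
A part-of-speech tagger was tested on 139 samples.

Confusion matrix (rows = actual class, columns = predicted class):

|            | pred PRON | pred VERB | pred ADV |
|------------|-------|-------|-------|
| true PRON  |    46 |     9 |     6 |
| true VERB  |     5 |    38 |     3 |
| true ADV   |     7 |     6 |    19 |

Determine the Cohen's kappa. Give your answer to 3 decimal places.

Observed agreement pₒ = trace/N = 103/139 = 0.7410
Expected agreement pₑ = Σ (rowᵢ·colᵢ)/N² = (61·58 + 46·53 + 32·28)/139² = 0.3557
κ = (pₒ − pₑ)/(1 − pₑ) = (0.7410 − 0.3557)/(1 − 0.3557) = 0.598

0.598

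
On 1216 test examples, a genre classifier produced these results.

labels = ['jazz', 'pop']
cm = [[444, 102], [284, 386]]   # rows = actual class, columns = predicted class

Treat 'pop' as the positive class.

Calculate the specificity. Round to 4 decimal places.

Specificity = TN/(TN+FP) = 444/(444+102) = 0.8132

0.8132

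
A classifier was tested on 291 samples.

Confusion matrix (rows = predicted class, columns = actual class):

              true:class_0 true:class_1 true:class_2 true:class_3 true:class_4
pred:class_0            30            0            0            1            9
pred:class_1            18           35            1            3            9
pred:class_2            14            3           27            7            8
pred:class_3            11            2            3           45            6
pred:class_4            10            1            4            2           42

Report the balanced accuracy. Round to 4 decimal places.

0.6660

Balanced accuracy = mean of per-class recall.
  class_0: recall = 30/83 = 0.36145
  class_1: recall = 35/41 = 0.85366
  class_2: recall = 27/35 = 0.77143
  class_3: recall = 45/58 = 0.77586
  class_4: recall = 42/74 = 0.56757
Mean = (0.36145 + 0.85366 + 0.77143 + 0.77586 + 0.56757) / 5 = 0.6660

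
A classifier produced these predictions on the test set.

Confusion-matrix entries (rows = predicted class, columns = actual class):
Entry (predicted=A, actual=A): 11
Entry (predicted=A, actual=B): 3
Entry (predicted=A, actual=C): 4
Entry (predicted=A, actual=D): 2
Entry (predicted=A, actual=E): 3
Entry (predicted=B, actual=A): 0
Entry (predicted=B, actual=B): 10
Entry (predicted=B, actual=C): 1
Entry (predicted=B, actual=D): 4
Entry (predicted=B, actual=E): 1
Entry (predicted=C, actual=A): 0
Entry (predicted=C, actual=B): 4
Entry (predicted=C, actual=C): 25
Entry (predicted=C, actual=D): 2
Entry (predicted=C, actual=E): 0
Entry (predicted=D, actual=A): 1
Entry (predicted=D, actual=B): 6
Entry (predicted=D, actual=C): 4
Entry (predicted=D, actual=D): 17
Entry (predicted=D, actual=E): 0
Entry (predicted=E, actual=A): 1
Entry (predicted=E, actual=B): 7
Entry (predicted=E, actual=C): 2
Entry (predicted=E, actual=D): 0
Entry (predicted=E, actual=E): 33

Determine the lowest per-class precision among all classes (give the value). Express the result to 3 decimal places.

0.478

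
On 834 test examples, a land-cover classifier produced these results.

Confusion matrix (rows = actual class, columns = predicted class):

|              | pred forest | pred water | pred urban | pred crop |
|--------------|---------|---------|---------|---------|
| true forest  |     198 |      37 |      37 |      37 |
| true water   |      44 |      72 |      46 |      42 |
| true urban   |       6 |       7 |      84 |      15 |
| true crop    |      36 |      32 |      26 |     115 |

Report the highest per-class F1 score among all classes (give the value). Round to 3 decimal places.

0.668

Per-class F1 score (2·TP/(2·TP+FP+FN)):
  forest: TP=198, FP=44+6+36=86, FN=37+37+37=111 → 396/593 = 0.6678
  water: TP=72, FP=37+7+32=76, FN=44+46+42=132 → 144/352 = 0.4091
  urban: TP=84, FP=37+46+26=109, FN=6+7+15=28 → 168/305 = 0.5508
  crop: TP=115, FP=37+42+15=94, FN=36+32+26=94 → 230/418 = 0.5502
Highest is class 'forest' with F1 score = 0.668.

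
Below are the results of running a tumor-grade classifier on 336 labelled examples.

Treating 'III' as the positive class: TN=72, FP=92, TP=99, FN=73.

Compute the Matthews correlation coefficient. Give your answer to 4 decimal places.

MCC = (TP·TN − FP·FN) / √((TP+FP)(TP+FN)(TN+FP)(TN+FN))
Numerator = 99·72 − 92·73 = 412
Denominator = √(191·172·164·145) = √781220560 = 27950.3231
MCC = 412 / 27950.3231 = 0.0147

0.0147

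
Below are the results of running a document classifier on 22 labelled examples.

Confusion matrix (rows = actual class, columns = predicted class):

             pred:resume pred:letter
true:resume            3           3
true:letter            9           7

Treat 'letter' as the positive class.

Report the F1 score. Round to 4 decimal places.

0.5385

Precision = TP/(TP+FP) = 7/10 = 0.7000
Recall = TP/(TP+FN) = 7/16 = 0.4375
F1 = 2·TP/(2·TP+FP+FN) = 14/26 = 0.5385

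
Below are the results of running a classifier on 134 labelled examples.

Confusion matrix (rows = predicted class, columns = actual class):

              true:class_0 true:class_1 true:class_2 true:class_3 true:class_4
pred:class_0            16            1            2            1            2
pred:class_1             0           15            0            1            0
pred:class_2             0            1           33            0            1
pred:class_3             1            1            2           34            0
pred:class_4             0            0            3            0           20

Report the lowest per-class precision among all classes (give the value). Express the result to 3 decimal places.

0.727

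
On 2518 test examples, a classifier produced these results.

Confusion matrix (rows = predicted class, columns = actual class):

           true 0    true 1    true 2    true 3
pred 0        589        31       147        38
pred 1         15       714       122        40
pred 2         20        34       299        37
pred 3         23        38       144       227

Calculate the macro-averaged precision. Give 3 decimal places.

0.706

Per-class precision (TP/(TP+FP)):
  0: TP=589, FP=31+147+38=216 → 589/805 = 0.7317
  1: TP=714, FP=15+122+40=177 → 714/891 = 0.8013
  2: TP=299, FP=20+34+37=91 → 299/390 = 0.7667
  3: TP=227, FP=23+38+144=205 → 227/432 = 0.5255
Macro-precision = mean = (0.7317 + 0.8013 + 0.7667 + 0.5255) / 4 = 0.706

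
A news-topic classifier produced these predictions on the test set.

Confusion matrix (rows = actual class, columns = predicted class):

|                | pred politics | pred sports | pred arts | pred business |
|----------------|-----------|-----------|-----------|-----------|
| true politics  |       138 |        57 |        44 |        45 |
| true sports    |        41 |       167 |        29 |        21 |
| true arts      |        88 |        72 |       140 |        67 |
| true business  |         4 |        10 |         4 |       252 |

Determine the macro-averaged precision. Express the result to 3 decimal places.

Per-class precision (TP/(TP+FP)):
  politics: TP=138, FP=41+88+4=133 → 138/271 = 0.5092
  sports: TP=167, FP=57+72+10=139 → 167/306 = 0.5458
  arts: TP=140, FP=44+29+4=77 → 140/217 = 0.6452
  business: TP=252, FP=45+21+67=133 → 252/385 = 0.6545
Macro-precision = mean = (0.5092 + 0.5458 + 0.6452 + 0.6545) / 4 = 0.589

0.589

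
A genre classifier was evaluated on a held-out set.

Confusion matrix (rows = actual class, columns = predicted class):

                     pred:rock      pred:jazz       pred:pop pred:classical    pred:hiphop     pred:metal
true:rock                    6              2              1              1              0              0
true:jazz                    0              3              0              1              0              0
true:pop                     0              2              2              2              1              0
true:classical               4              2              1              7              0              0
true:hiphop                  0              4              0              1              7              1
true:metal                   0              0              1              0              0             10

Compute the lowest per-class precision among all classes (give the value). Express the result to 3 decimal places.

0.231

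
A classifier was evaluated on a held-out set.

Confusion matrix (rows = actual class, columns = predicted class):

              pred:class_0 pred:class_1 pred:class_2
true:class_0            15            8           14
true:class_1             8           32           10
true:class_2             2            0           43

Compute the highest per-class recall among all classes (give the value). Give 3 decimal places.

0.956

Per-class recall (TP/(TP+FN)):
  class_0: TP=15, FN=8+14=22 → 15/37 = 0.4054
  class_1: TP=32, FN=8+10=18 → 32/50 = 0.6400
  class_2: TP=43, FN=2+0=2 → 43/45 = 0.9556
Highest is class 'class_2' with recall = 0.956.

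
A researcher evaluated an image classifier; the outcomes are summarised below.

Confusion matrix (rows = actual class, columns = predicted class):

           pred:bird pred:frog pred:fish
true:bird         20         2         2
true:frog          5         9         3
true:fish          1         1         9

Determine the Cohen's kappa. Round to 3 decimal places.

Observed agreement pₒ = trace/N = 38/52 = 0.7308
Expected agreement pₑ = Σ (rowᵢ·colᵢ)/N² = (24·26 + 17·12 + 11·14)/52² = 0.3632
κ = (pₒ − pₑ)/(1 − pₑ) = (0.7308 − 0.3632)/(1 − 0.3632) = 0.577

0.577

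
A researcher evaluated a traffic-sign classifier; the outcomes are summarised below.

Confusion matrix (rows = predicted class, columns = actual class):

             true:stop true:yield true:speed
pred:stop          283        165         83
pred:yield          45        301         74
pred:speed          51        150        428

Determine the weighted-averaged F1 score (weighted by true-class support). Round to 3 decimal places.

Per-class F1 score (2·TP/(2·TP+FP+FN)):
  stop: TP=283, FP=165+83=248, FN=45+51=96 → 566/910 = 0.6220
  yield: TP=301, FP=45+74=119, FN=165+150=315 → 602/1036 = 0.5811
  speed: TP=428, FP=51+150=201, FN=83+74=157 → 856/1214 = 0.7051
Weighted-F1 score = Σ (supportᵢ/N)·F1 scoreᵢ with N=1580: (379/1580)·0.6220 + (616/1580)·0.5811 + (585/1580)·0.7051 = 0.637

0.637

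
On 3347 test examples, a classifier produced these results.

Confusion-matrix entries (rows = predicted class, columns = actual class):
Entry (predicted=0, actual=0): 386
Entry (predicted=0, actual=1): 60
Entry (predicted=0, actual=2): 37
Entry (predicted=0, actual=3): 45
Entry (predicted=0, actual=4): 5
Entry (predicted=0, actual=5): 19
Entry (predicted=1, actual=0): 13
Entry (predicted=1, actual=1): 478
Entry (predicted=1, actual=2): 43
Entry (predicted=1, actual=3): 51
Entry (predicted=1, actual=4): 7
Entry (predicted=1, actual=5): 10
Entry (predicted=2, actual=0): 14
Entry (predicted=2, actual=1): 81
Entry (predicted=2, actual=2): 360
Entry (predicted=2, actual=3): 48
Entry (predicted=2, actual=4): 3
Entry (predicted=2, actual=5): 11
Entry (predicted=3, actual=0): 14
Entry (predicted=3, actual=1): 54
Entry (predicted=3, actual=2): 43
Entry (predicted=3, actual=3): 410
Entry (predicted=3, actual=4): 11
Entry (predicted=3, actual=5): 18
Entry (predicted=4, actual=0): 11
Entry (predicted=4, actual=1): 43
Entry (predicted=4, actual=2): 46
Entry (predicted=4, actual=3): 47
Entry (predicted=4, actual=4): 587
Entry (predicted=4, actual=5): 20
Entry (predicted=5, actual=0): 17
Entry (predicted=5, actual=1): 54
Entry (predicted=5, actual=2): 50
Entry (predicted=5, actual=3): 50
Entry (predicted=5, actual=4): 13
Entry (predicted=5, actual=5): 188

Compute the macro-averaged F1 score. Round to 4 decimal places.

Per-class F1 score (2·TP/(2·TP+FP+FN)):
  0: TP=386, FP=60+37+45+5+19=166, FN=13+14+14+11+17=69 → 772/1007 = 0.76663
  1: TP=478, FP=13+43+51+7+10=124, FN=60+81+54+43+54=292 → 956/1372 = 0.69679
  2: TP=360, FP=14+81+48+3+11=157, FN=37+43+43+46+50=219 → 720/1096 = 0.65693
  3: TP=410, FP=14+54+43+11+18=140, FN=45+51+48+47+50=241 → 820/1201 = 0.68276
  4: TP=587, FP=11+43+46+47+20=167, FN=5+7+3+11+13=39 → 1174/1380 = 0.85072
  5: TP=188, FP=17+54+50+50+13=184, FN=19+10+11+18+20=78 → 376/638 = 0.58934
Macro-F1 score = mean = (0.76663 + 0.69679 + 0.65693 + 0.68276 + 0.85072 + 0.58934) / 6 = 0.7072

0.7072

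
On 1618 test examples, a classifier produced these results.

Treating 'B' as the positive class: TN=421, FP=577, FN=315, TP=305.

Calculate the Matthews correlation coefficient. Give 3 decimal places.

-0.084

MCC = (TP·TN − FP·FN) / √((TP+FP)(TP+FN)(TN+FP)(TN+FN))
Numerator = 305·421 − 577·315 = -53350
Denominator = √(882·620·998·736) = √401669291520 = 633773.8489
MCC = -53350 / 633773.8489 = -0.084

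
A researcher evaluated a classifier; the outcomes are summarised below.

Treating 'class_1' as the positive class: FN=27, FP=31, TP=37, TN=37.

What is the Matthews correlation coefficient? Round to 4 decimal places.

0.1222

MCC = (TP·TN − FP·FN) / √((TP+FP)(TP+FN)(TN+FP)(TN+FN))
Numerator = 37·37 − 31·27 = 532
Denominator = √(68·64·68·64) = √18939904 = 4352.0000
MCC = 532 / 4352.0000 = 0.1222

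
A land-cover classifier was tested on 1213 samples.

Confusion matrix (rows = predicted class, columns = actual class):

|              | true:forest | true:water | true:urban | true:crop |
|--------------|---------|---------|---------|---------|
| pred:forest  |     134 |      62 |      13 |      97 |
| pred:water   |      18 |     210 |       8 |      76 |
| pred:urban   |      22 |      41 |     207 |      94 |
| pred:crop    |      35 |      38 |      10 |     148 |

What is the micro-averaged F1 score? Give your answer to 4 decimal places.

0.5763

Micro-averaging pools counts across classes: ΣTP=699, ΣFP=514, ΣFN=514.
Micro-F1 score = 2·TP/(2·TP+FP+FN) on pooled counts = 0.5763 (equals overall accuracy in single-label multiclass).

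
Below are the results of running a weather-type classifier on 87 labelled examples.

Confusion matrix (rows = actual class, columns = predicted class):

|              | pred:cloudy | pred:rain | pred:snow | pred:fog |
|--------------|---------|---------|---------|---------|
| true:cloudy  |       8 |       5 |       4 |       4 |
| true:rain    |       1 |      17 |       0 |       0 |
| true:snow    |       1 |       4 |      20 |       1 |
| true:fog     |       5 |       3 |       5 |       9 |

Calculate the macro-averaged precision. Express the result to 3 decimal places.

Per-class precision (TP/(TP+FP)):
  cloudy: TP=8, FP=1+1+5=7 → 8/15 = 0.5333
  rain: TP=17, FP=5+4+3=12 → 17/29 = 0.5862
  snow: TP=20, FP=4+0+5=9 → 20/29 = 0.6897
  fog: TP=9, FP=4+0+1=5 → 9/14 = 0.6429
Macro-precision = mean = (0.5333 + 0.5862 + 0.6897 + 0.6429) / 4 = 0.613

0.613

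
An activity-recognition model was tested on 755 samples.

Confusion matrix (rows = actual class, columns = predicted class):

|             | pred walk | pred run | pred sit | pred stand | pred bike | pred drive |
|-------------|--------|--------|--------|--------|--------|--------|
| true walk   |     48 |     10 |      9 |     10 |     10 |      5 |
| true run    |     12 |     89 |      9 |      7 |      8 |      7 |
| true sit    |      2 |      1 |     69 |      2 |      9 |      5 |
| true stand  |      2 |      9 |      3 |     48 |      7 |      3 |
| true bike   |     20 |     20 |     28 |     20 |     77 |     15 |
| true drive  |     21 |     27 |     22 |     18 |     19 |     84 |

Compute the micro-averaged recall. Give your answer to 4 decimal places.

Micro-averaging pools counts across classes: ΣTP=415, ΣFP=340, ΣFN=340.
Micro-recall = TP/(TP+FN) on pooled counts = 0.5497 (equals overall accuracy in single-label multiclass).

0.5497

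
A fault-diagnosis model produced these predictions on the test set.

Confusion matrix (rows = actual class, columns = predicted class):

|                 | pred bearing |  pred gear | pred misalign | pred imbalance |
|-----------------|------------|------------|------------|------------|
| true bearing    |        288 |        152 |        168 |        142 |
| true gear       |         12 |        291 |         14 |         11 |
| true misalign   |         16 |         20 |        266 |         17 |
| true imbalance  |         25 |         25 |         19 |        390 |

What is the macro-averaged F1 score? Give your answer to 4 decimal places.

0.6709

Per-class F1 score (2·TP/(2·TP+FP+FN)):
  bearing: TP=288, FP=12+16+25=53, FN=152+168+142=462 → 576/1091 = 0.52796
  gear: TP=291, FP=152+20+25=197, FN=12+14+11=37 → 582/816 = 0.71324
  misalign: TP=266, FP=168+14+19=201, FN=16+20+17=53 → 532/786 = 0.67684
  imbalance: TP=390, FP=142+11+17=170, FN=25+25+19=69 → 780/1019 = 0.76546
Macro-F1 score = mean = (0.52796 + 0.71324 + 0.67684 + 0.76546) / 4 = 0.6709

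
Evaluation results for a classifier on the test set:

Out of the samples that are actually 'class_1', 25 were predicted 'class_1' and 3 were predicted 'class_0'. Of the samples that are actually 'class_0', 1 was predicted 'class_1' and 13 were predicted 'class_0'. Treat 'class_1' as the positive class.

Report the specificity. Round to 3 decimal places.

Specificity = TN/(TN+FP) = 13/(13+1) = 0.929

0.929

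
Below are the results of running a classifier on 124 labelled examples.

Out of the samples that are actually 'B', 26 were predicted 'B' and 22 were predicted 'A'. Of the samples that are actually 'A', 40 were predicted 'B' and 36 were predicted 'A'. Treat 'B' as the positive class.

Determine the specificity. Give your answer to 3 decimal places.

Specificity = TN/(TN+FP) = 36/(36+40) = 0.474

0.474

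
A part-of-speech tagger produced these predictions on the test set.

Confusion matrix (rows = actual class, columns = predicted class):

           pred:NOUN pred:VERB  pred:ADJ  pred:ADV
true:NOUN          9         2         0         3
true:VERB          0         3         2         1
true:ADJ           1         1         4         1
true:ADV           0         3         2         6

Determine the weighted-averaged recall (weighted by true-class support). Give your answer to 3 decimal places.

0.579

Per-class recall (TP/(TP+FN)):
  NOUN: TP=9, FN=2+0+3=5 → 9/14 = 0.6429
  VERB: TP=3, FN=0+2+1=3 → 3/6 = 0.5000
  ADJ: TP=4, FN=1+1+1=3 → 4/7 = 0.5714
  ADV: TP=6, FN=0+3+2=5 → 6/11 = 0.5455
Weighted-recall = Σ (supportᵢ/N)·recallᵢ with N=38: (14/38)·0.6429 + (6/38)·0.5000 + (7/38)·0.5714 + (11/38)·0.5455 = 0.579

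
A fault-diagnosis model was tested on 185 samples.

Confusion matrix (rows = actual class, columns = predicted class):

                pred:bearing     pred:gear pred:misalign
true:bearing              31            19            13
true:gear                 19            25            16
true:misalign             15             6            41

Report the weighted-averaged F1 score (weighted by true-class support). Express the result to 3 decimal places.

0.521

Per-class F1 score (2·TP/(2·TP+FP+FN)):
  bearing: TP=31, FP=19+15=34, FN=19+13=32 → 62/128 = 0.4844
  gear: TP=25, FP=19+6=25, FN=19+16=35 → 50/110 = 0.4545
  misalign: TP=41, FP=13+16=29, FN=15+6=21 → 82/132 = 0.6212
Weighted-F1 score = Σ (supportᵢ/N)·F1 scoreᵢ with N=185: (63/185)·0.4844 + (60/185)·0.4545 + (62/185)·0.6212 = 0.521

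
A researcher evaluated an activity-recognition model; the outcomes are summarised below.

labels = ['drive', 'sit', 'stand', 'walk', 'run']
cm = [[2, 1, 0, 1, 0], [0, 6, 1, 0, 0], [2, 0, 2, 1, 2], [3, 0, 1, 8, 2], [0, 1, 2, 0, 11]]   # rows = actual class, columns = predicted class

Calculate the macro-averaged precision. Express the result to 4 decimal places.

Per-class precision (TP/(TP+FP)):
  drive: TP=2, FP=0+2+3+0=5 → 2/7 = 0.28571
  sit: TP=6, FP=1+0+0+1=2 → 6/8 = 0.75000
  stand: TP=2, FP=0+1+1+2=4 → 2/6 = 0.33333
  walk: TP=8, FP=1+0+1+0=2 → 8/10 = 0.80000
  run: TP=11, FP=0+0+2+2=4 → 11/15 = 0.73333
Macro-precision = mean = (0.28571 + 0.75000 + 0.33333 + 0.80000 + 0.73333) / 5 = 0.5805

0.5805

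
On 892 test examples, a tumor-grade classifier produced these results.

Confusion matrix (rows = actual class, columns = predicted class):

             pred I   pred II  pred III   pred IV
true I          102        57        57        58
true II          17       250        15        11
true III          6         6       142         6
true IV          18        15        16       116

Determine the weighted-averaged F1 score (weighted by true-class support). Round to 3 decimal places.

0.666

Per-class F1 score (2·TP/(2·TP+FP+FN)):
  I: TP=102, FP=17+6+18=41, FN=57+57+58=172 → 204/417 = 0.4892
  II: TP=250, FP=57+6+15=78, FN=17+15+11=43 → 500/621 = 0.8052
  III: TP=142, FP=57+15+16=88, FN=6+6+6=18 → 284/390 = 0.7282
  IV: TP=116, FP=58+11+6=75, FN=18+15+16=49 → 232/356 = 0.6517
Weighted-F1 score = Σ (supportᵢ/N)·F1 scoreᵢ with N=892: (274/892)·0.4892 + (293/892)·0.8052 + (160/892)·0.7282 + (165/892)·0.6517 = 0.666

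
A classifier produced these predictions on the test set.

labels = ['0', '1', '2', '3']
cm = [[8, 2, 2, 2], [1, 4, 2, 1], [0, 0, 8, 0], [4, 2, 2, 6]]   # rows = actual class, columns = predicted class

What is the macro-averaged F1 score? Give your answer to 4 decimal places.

Per-class F1 score (2·TP/(2·TP+FP+FN)):
  0: TP=8, FP=1+0+4=5, FN=2+2+2=6 → 16/27 = 0.59259
  1: TP=4, FP=2+0+2=4, FN=1+2+1=4 → 8/16 = 0.50000
  2: TP=8, FP=2+2+2=6, FN=0+0+0=0 → 16/22 = 0.72727
  3: TP=6, FP=2+1+0=3, FN=4+2+2=8 → 12/23 = 0.52174
Macro-F1 score = mean = (0.59259 + 0.50000 + 0.72727 + 0.52174) / 4 = 0.5854

0.5854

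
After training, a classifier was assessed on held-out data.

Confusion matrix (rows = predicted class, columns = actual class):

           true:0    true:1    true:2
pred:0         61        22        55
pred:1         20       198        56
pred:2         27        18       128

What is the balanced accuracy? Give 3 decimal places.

0.644

Balanced accuracy = mean of per-class recall.
  0: recall = 61/108 = 0.5648
  1: recall = 198/238 = 0.8319
  2: recall = 128/239 = 0.5356
Mean = (0.5648 + 0.8319 + 0.5356) / 3 = 0.644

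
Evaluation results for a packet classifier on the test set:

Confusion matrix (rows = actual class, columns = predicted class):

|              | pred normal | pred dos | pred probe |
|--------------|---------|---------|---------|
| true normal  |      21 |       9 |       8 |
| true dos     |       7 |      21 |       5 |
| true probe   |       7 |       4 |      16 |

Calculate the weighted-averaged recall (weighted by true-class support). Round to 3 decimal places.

0.592

Per-class recall (TP/(TP+FN)):
  normal: TP=21, FN=9+8=17 → 21/38 = 0.5526
  dos: TP=21, FN=7+5=12 → 21/33 = 0.6364
  probe: TP=16, FN=7+4=11 → 16/27 = 0.5926
Weighted-recall = Σ (supportᵢ/N)·recallᵢ with N=98: (38/98)·0.5526 + (33/98)·0.6364 + (27/98)·0.5926 = 0.592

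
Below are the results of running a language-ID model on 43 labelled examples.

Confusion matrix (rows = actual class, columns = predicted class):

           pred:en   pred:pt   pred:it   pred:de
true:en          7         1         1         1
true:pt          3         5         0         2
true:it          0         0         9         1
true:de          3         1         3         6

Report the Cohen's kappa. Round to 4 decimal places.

Observed agreement pₒ = trace/N = 27/43 = 0.62791
Expected agreement pₑ = Σ (rowᵢ·colᵢ)/N² = (10·13 + 10·7 + 10·13 + 13·10)/43² = 0.24878
κ = (pₒ − pₑ)/(1 − pₑ) = (0.62791 − 0.24878)/(1 − 0.24878) = 0.5047

0.5047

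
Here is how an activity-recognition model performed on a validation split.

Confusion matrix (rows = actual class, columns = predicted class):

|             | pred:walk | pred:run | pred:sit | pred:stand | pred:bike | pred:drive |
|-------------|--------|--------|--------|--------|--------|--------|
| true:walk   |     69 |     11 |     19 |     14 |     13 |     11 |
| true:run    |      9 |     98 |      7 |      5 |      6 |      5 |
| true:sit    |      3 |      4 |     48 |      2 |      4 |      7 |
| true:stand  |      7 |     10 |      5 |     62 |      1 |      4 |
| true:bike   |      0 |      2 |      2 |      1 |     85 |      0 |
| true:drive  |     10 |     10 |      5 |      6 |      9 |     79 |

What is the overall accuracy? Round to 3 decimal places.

0.697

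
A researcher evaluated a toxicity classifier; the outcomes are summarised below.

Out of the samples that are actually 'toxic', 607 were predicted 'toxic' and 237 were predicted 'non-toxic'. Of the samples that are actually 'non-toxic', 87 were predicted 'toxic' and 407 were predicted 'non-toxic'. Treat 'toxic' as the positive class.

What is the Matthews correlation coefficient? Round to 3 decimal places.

MCC = (TP·TN − FP·FN) / √((TP+FP)(TP+FN)(TN+FP)(TN+FN))
Numerator = 607·407 − 87·237 = 226430
Denominator = √(694·844·494·644) = √186343708096 = 431675.4662
MCC = 226430 / 431675.4662 = 0.525

0.525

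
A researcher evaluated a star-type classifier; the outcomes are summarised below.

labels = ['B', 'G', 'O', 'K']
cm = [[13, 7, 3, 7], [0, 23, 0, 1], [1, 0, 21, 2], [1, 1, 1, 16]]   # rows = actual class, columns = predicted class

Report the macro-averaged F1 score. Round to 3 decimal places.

Per-class F1 score (2·TP/(2·TP+FP+FN)):
  B: TP=13, FP=0+1+1=2, FN=7+3+7=17 → 26/45 = 0.5778
  G: TP=23, FP=7+0+1=8, FN=0+0+1=1 → 46/55 = 0.8364
  O: TP=21, FP=3+0+1=4, FN=1+0+2=3 → 42/49 = 0.8571
  K: TP=16, FP=7+1+2=10, FN=1+1+1=3 → 32/45 = 0.7111
Macro-F1 score = mean = (0.5778 + 0.8364 + 0.8571 + 0.7111) / 4 = 0.746

0.746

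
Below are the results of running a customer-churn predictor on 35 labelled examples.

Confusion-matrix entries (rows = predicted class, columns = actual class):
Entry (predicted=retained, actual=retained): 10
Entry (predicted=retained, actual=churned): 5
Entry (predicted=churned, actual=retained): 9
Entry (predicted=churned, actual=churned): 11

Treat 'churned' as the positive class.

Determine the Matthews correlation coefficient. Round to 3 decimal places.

MCC = (TP·TN − FP·FN) / √((TP+FP)(TP+FN)(TN+FP)(TN+FN))
Numerator = 11·10 − 9·5 = 65
Denominator = √(20·16·19·15) = √91200 = 301.9934
MCC = 65 / 301.9934 = 0.215

0.215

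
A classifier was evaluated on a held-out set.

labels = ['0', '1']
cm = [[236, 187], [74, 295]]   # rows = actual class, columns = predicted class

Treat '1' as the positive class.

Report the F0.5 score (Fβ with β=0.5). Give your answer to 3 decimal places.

0.642

Fβ = (1+β²)·TP / ((1+β²)·TP + β²·FN + FP), with β²=1/4
= 1.25·295 / (1.25·295 + 0.25·74 + 187) = 0.642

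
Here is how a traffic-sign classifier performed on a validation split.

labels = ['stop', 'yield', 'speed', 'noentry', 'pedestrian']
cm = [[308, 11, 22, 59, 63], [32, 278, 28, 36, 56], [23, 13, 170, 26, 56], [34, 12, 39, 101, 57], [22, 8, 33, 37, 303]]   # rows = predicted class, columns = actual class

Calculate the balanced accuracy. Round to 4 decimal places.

0.6274

Balanced accuracy = mean of per-class recall.
  stop: recall = 308/419 = 0.73508
  yield: recall = 278/322 = 0.86335
  speed: recall = 170/292 = 0.58219
  noentry: recall = 101/259 = 0.38996
  pedestrian: recall = 303/535 = 0.56636
Mean = (0.73508 + 0.86335 + 0.58219 + 0.38996 + 0.56636) / 5 = 0.6274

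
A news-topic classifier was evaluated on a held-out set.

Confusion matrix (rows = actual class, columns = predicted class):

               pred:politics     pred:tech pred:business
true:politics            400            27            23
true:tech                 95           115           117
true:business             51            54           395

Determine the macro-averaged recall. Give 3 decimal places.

0.677

Per-class recall (TP/(TP+FN)):
  politics: TP=400, FN=27+23=50 → 400/450 = 0.8889
  tech: TP=115, FN=95+117=212 → 115/327 = 0.3517
  business: TP=395, FN=51+54=105 → 395/500 = 0.7900
Macro-recall = mean = (0.8889 + 0.3517 + 0.7900) / 3 = 0.677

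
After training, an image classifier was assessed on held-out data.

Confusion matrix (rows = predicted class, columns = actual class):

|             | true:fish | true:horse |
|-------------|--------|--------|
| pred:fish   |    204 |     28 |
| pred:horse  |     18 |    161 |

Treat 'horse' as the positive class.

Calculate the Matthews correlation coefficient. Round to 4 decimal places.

MCC = (TP·TN − FP·FN) / √((TP+FP)(TP+FN)(TN+FP)(TN+FN))
Numerator = 161·204 − 18·28 = 32340
Denominator = √(179·189·222·232) = √1742431824 = 41742.4463
MCC = 32340 / 41742.4463 = 0.7748

0.7748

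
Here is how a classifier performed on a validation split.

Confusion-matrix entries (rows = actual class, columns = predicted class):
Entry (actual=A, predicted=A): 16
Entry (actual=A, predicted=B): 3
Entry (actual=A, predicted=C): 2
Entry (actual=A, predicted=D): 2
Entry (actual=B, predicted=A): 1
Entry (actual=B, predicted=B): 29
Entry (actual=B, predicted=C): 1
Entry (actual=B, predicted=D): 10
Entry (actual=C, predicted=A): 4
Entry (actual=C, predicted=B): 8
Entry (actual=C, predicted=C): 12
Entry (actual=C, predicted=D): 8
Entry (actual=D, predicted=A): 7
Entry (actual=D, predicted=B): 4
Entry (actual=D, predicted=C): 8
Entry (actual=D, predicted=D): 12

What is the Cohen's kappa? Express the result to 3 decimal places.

Observed agreement pₒ = trace/N = 69/127 = 0.5433
Expected agreement pₑ = Σ (rowᵢ·colᵢ)/N² = (23·28 + 41·44 + 32·23 + 31·32)/127² = 0.2589
κ = (pₒ − pₑ)/(1 − pₑ) = (0.5433 − 0.2589)/(1 − 0.2589) = 0.384

0.384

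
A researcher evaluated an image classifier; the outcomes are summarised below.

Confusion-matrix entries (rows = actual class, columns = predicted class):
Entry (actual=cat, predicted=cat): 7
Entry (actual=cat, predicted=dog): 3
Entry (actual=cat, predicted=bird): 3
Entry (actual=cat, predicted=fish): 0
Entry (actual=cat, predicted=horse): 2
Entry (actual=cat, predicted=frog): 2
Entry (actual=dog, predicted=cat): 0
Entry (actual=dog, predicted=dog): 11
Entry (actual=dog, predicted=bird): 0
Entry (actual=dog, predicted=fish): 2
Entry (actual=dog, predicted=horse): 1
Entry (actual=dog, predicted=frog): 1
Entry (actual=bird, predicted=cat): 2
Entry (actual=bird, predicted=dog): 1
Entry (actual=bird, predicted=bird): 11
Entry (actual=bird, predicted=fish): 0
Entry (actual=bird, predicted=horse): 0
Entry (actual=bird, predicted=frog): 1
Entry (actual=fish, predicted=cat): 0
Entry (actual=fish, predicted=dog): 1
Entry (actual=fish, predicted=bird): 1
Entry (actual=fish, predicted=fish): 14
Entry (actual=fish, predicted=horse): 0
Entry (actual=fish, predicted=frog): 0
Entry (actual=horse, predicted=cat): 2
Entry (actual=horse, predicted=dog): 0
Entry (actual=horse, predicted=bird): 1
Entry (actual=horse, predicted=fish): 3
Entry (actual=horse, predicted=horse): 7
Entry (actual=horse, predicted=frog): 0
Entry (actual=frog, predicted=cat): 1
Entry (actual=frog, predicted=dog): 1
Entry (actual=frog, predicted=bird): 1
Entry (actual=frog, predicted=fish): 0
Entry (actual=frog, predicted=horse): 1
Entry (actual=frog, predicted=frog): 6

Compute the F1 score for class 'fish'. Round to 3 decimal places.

One-vs-rest for 'fish': TP = diagonal; FP = other classes predicted 'fish'; FN = 'fish' predicted as other.
F1 score = 2·TP/(2·TP+FP+FN).
fish: TP=14, FP=0+2+0+3+0=5, FN=0+1+1+0+0=2 → 28/35 = 0.8000

0.800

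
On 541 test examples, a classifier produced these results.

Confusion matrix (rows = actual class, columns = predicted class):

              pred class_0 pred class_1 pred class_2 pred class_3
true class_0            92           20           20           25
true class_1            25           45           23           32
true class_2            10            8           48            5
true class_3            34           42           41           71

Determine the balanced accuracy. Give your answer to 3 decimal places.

0.500

Balanced accuracy = mean of per-class recall.
  class_0: recall = 92/157 = 0.5860
  class_1: recall = 45/125 = 0.3600
  class_2: recall = 48/71 = 0.6761
  class_3: recall = 71/188 = 0.3777
Mean = (0.5860 + 0.3600 + 0.6761 + 0.3777) / 4 = 0.500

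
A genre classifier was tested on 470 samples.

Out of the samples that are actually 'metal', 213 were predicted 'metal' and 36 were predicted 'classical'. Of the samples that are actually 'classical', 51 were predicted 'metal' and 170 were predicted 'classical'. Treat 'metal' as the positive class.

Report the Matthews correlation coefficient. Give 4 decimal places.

MCC = (TP·TN − FP·FN) / √((TP+FP)(TP+FN)(TN+FP)(TN+FN))
Numerator = 213·170 − 51·36 = 34374
Denominator = √(264·249·221·206) = √2992697136 = 54705.5494
MCC = 34374 / 54705.5494 = 0.6283

0.6283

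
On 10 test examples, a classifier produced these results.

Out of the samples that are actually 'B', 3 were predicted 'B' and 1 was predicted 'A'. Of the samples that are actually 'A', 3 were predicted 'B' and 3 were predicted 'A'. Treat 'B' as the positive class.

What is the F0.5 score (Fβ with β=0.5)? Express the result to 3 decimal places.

0.536

Fβ = (1+β²)·TP / ((1+β²)·TP + β²·FN + FP), with β²=1/4
= 1.25·3 / (1.25·3 + 0.25·1 + 3) = 0.536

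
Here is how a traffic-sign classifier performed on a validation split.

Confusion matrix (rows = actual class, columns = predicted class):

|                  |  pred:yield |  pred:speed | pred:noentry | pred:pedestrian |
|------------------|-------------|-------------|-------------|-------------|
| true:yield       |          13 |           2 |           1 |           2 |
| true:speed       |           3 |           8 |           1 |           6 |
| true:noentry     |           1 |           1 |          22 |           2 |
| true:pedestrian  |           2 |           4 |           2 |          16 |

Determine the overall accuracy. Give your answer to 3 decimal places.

Accuracy = trace / total = (13+8+22+16=59) / 86 = 59/86 = 0.686

0.686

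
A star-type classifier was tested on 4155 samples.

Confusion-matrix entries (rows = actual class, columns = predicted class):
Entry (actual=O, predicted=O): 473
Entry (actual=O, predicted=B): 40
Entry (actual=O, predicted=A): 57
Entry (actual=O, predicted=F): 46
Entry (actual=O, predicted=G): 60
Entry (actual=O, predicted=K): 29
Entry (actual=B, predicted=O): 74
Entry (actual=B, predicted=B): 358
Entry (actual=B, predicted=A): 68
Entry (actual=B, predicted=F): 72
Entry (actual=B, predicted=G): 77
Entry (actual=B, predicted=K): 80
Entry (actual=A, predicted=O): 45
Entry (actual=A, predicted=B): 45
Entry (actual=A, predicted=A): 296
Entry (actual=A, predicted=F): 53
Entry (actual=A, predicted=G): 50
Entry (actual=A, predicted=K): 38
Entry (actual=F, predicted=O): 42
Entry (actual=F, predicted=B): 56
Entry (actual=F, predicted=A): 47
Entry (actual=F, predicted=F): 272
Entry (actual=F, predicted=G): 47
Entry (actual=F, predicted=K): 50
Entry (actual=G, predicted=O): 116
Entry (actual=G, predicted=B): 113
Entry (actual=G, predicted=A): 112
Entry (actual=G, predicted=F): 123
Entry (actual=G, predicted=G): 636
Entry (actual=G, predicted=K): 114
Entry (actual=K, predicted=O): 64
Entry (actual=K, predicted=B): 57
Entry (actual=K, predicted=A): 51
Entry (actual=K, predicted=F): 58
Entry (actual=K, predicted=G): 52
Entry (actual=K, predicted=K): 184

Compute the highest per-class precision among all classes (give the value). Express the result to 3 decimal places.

Per-class precision (TP/(TP+FP)):
  O: TP=473, FP=74+45+42+116+64=341 → 473/814 = 0.5811
  B: TP=358, FP=40+45+56+113+57=311 → 358/669 = 0.5351
  A: TP=296, FP=57+68+47+112+51=335 → 296/631 = 0.4691
  F: TP=272, FP=46+72+53+123+58=352 → 272/624 = 0.4359
  G: TP=636, FP=60+77+50+47+52=286 → 636/922 = 0.6898
  K: TP=184, FP=29+80+38+50+114=311 → 184/495 = 0.3717
Highest is class 'G' with precision = 0.690.

0.690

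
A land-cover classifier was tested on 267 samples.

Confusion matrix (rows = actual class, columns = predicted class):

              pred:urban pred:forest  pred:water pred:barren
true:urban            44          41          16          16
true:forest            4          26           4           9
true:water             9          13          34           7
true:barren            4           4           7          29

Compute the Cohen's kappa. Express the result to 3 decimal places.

Observed agreement pₒ = trace/N = 133/267 = 0.4981
Expected agreement pₑ = Σ (rowᵢ·colᵢ)/N² = (117·61 + 43·84 + 63·61 + 44·61)/267² = 0.2423
κ = (pₒ − pₑ)/(1 − pₑ) = (0.4981 − 0.2423)/(1 − 0.2423) = 0.338

0.338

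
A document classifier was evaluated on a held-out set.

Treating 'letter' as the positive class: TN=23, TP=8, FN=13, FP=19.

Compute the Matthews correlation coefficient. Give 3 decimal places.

-0.068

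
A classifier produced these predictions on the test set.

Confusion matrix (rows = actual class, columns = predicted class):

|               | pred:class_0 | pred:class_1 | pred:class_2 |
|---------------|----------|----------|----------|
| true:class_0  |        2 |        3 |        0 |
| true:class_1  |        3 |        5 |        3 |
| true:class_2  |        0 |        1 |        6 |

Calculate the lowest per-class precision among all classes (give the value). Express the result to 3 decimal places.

0.400

Per-class precision (TP/(TP+FP)):
  class_0: TP=2, FP=3+0=3 → 2/5 = 0.4000
  class_1: TP=5, FP=3+1=4 → 5/9 = 0.5556
  class_2: TP=6, FP=0+3=3 → 6/9 = 0.6667
Lowest is class 'class_0' with precision = 0.400.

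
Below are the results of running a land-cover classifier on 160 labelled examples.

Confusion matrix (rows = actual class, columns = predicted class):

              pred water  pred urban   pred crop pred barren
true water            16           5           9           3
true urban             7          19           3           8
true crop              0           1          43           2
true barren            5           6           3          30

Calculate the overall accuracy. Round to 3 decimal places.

0.675

Accuracy = trace / total = (16+19+43+30=108) / 160 = 108/160 = 0.675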